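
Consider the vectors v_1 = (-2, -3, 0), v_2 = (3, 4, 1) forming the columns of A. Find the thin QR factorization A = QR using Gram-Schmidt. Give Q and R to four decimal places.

Q = [[-0.5547, 0.2224], [-0.8321, -0.1482], [0.0000, 0.9636]], R = [[3.6056, -4.9923], [0.0000, 1.0377]]

v_1 = (-2, -3, 0); ‖v_1‖ = 3.6056, so q_1 = (-0.5547, -0.8321, 0.0000).
q_1·v_2 = (-0.5547)·3 + (-0.8321)·4 + 0.0000·1 = -4.9923.
u_2 = v_2 + 4.9923·q_1 = (0.2308, -0.1538, 1.0000).
‖u_2‖ = 1.0377, so q_2 = (0.2224, -0.1482, 0.9636).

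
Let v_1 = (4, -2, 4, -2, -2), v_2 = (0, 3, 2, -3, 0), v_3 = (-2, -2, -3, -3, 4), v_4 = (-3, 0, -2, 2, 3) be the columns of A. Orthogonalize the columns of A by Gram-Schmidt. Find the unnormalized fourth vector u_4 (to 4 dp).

e_1 = v_1/‖v_1‖ = (4, -2, 4, -2, -2)/6.6332 = (0.6030, -0.3015, 0.6030, -0.3015, -0.3015).
r_{12} = e_1·v_2 = 1.2060.
u_2 = v_2 − 1.2060·e_1 = (-0.7273, 3.3636, 1.2727, -2.6364, 0.3636).
‖u_2‖ = 4.5327, so e_2 = (-0.1604, 0.7421, 0.2808, -0.5816, 0.0802).
r_{13} = e_1·v_3 = -2.7136; r_{23} = e_2·v_3 = 0.0602.
u_3 = v_3 + 2.7136·e_1 − 0.0602·e_2 = (-0.3540, -2.8628, -1.3805, -3.7832, 3.1770).
‖u_3‖ = 5.8850, so e_3 = (-0.0602, -0.4865, -0.2346, -0.6429, 0.5398).
r_{14} = e_1·v_4 = -4.5227; r_{24} = e_2·v_4 = -1.0028; r_{34} = e_3·v_4 = 0.9835.
u_4 = v_4 + 4.5227·e_1 + 1.0028·e_2 − 0.9835·e_3 = (-0.3745, -0.1411, 1.2396, 0.6853, 1.1859).

u_4 = (-0.3745, -0.1411, 1.2396, 0.6853, 1.1859)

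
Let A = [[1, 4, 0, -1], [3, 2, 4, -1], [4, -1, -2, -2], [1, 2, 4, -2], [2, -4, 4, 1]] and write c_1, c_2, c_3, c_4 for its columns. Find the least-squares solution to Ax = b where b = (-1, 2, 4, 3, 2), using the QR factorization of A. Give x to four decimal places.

x = (0.1584, -0.6288, 0.2363, -1.6091)

c_1 = (1, 3, 4, 1, 2); ‖c_1‖ = 5.5678, so q_1 = (0.1796, 0.5388, 0.7184, 0.1796, 0.3592).
q_1·c_2 = 0.1796·4 + 0.5388·2 + 0.7184·(-1) + 0.1796·2 + 0.3592·(-4) = 0.0000.
u_2 = c_2 + 0.0000·q_1 = (4.0000, 2.0000, -1.0000, 2.0000, -4.0000).
‖u_2‖ = 6.4031, so q_2 = (0.6247, 0.3123, -0.1562, 0.3123, -0.6247).
q_1·c_3 = 0.1796·0 + 0.5388·4 + 0.7184·(-2) + 0.1796·4 + 0.3592·4 = 2.8737; q_2·c_3 = 0.6247·0 + 0.3123·4 + (-0.1562)·(-2) + 0.3123·4 + (-0.6247)·4 = 0.3123.
u_3 = c_3 − 2.8737·q_1 − 0.3123·q_2 = (-0.7113, 2.3541, -4.0157, 3.3863, 3.1629).
‖u_3‖ = 6.6064, so q_3 = (-0.1077, 0.3563, -0.6079, 0.5126, 0.4788).
q_1·c_4 = 0.1796·(-1) + 0.5388·(-1) + 0.7184·(-2) + 0.1796·(-2) + 0.3592·1 = -2.1553; q_2·c_4 = 0.6247·(-1) + 0.3123·(-1) + (-0.1562)·(-2) + 0.3123·(-2) + (-0.6247)·1 = -1.8741; q_3·c_4 = (-0.1077)·(-1) + 0.3563·(-1) + (-0.6079)·(-2) + 0.5126·(-2) + 0.4788·1 = 0.4206.
u_4 = c_4 + 2.1553·q_1 + 1.8741·q_2 − 0.4206·q_3 = (0.6031, 0.5968, -0.4886, -1.2431, 0.4021).
‖u_4‖ = 1.6327, so q_4 = (0.3694, 0.3655, -0.2993, -0.7614, 0.2463).
Qᵀb = (5.0289, -0.9370, 0.8842, -2.6271).
Back-substitute: x_4 = -2.6271/1.6327 = -1.6091.
x_3 = (0.8842 − 0.4206·(-1.6091))/6.6064 = 0.2363.
x_2 = (-0.9370 − 0.3123·0.2363 + 1.8741·(-1.6091))/6.4031 = -0.6288.
x_1 = (5.0289 + 0.0000·(-0.6288) − 2.8737·0.2363 + 2.1553·(-1.6091))/5.5678 = 0.1584.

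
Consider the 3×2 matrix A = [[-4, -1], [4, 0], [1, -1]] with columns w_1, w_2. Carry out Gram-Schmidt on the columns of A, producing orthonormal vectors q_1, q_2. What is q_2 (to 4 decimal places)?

q_2 = (-0.4842, -0.2767, -0.8301)

w_1 = (-4, 4, 1); ‖w_1‖ = 5.7446, so q_1 = (-0.6963, 0.6963, 0.1741).
q_1·w_2 = (-0.6963)·(-1) + 0.6963·0 + 0.1741·(-1) = 0.5222.
u_2 = w_2 − 0.5222·q_1 = (-0.6364, -0.3636, -1.0909).
‖u_2‖ = 1.3143, so q_2 = (-0.4842, -0.2767, -0.8301).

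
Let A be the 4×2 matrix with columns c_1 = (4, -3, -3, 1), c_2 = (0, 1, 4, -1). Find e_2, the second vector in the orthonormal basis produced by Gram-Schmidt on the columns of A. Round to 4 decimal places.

e_1 = c_1/‖c_1‖ = (4, -3, -3, 1)/5.9161 = (0.6761, -0.5071, -0.5071, 0.1690).
r_{12} = e_1·c_2 = -2.7045.
u_2 = c_2 + 2.7045·e_1 = (1.8286, -0.3714, 2.6286, -0.5429).
‖u_2‖ = 3.2689, so e_2 = (0.5594, -0.1136, 0.8041, -0.1661).

e_2 = (0.5594, -0.1136, 0.8041, -0.1661)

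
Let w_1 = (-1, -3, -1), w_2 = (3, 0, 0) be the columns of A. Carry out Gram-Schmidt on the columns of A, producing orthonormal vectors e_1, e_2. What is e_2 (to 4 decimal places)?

e_1 = w_1/‖w_1‖ = (-1, -3, -1)/3.3166 = (-0.3015, -0.9045, -0.3015).
r_{12} = e_1·w_2 = -0.9045.
u_2 = w_2 + 0.9045·e_1 = (2.7273, -0.8182, -0.2727).
‖u_2‖ = 2.8604, so e_2 = (0.9535, -0.2860, -0.0953).

e_2 = (0.9535, -0.2860, -0.0953)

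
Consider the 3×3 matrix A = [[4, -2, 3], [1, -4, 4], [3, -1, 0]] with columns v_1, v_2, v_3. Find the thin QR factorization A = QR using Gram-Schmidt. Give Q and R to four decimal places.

v_1 = (4, 1, 3); ‖v_1‖ = 5.0990, so e_1 = (0.7845, 0.1961, 0.5883).
e_1·v_2 = 0.7845·(-2) + 0.1961·(-4) + 0.5883·(-1) = -2.9417.
u_2 = v_2 + 2.9417·e_1 = (0.3077, -3.4231, 0.7308).
‖u_2‖ = 3.5137, so e_2 = (0.0876, -0.9742, 0.2080).
e_1·v_3 = 0.7845·3 + 0.1961·4 + 0.5883·0 = 3.1379; e_2·v_3 = 0.0876·3 + (-0.9742)·4 + 0.2080·0 = -3.6341.
u_3 = v_3 − 3.1379·e_1 + 3.6341·e_2 = (0.8567, -0.1558, -1.0903).
‖u_3‖ = 1.3954, so e_3 = (0.6140, -0.1116, -0.7814).

Q = [[0.7845, 0.0876, 0.6140], [0.1961, -0.9742, -0.1116], [0.5883, 0.2080, -0.7814]], R = [[5.0990, -2.9417, 3.1379], [0.0000, 3.5137, -3.6341], [0.0000, 0.0000, 1.3954]]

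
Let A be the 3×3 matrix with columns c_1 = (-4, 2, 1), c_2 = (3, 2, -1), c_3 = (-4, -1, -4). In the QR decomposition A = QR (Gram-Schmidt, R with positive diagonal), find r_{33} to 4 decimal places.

c_1 = (-4, 2, 1); ‖c_1‖ = 4.5826, so q_1 = (-0.8729, 0.4364, 0.2182).
q_1·c_2 = (-0.8729)·3 + 0.4364·2 + 0.2182·(-1) = -1.9640.
u_2 = c_2 + 1.9640·q_1 = (1.2857, 2.8571, -0.5714).
‖u_2‖ = 3.1848, so q_2 = (0.4037, 0.8971, -0.1794).
q_1·c_3 = (-0.8729)·(-4) + 0.4364·(-1) + 0.2182·(-4) = 2.1822; q_2·c_3 = 0.4037·(-4) + 0.8971·(-1) + (-0.1794)·(-4) = -1.7942.
u_3 = c_3 − 2.1822·q_1 + 1.7942·q_2 = (-1.3709, -0.3427, -4.7981).
r_{33} = ‖u_3‖ = 5.0019.

r_{33} = 5.0019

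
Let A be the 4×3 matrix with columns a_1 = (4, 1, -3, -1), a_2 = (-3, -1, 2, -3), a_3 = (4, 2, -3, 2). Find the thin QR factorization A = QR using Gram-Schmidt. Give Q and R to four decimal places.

a_1 = (4, 1, -3, -1); ‖a_1‖ = 5.1962, so e_1 = (0.7698, 0.1925, -0.5774, -0.1925).
e_1·a_2 = 0.7698·(-3) + 0.1925·(-1) + (-0.5774)·2 + (-0.1925)·(-3) = -3.0792.
u_2 = a_2 + 3.0792·e_1 = (-0.6296, -0.4074, 0.2222, -3.5926).
‖u_2‖ = 3.6768, so e_2 = (-0.1712, -0.1108, 0.0604, -0.9771).
e_1·a_3 = 0.7698·4 + 0.1925·2 + (-0.5774)·(-3) + (-0.1925)·2 = 4.8113; e_2·a_3 = (-0.1712)·4 + (-0.1108)·2 + 0.0604·(-3) + (-0.9771)·2 = -3.0421.
u_3 = a_3 − 4.8113·e_1 + 3.0421·e_2 = (-0.2247, 0.7370, -0.0384, -0.0466).
‖u_3‖ = 0.7728, so e_3 = (-0.2907, 0.9536, -0.0496, -0.0603).

Q = [[0.7698, -0.1712, -0.2907], [0.1925, -0.1108, 0.9536], [-0.5774, 0.0604, -0.0496], [-0.1925, -0.9771, -0.0603]], R = [[5.1962, -3.0792, 4.8113], [0.0000, 3.6768, -3.0421], [0.0000, 0.0000, 0.7728]]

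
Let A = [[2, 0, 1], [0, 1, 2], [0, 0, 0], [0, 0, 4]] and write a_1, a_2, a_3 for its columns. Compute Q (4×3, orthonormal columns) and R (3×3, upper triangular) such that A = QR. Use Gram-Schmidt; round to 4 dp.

Q = [[1.0000, 0.0000, 0.0000], [0.0000, 1.0000, 0.0000], [0.0000, 0.0000, 0.0000], [0.0000, 0.0000, 1.0000]], R = [[2.0000, 0.0000, 1.0000], [0.0000, 1.0000, 2.0000], [0.0000, 0.0000, 4.0000]]

a_1 = (2, 0, 0, 0); ‖a_1‖ = 2.0000, so q_1 = (1.0000, 0.0000, 0.0000, 0.0000).
q_1·a_2 = 1.0000·0 + 0.0000·1 + 0.0000·0 + 0.0000·0 = 0.0000.
u_2 = a_2 + 0.0000·q_1 = (0.0000, 1.0000, 0.0000, 0.0000).
‖u_2‖ = 1.0000, so q_2 = (0.0000, 1.0000, 0.0000, 0.0000).
q_1·a_3 = 1.0000·1 + 0.0000·2 + 0.0000·0 + 0.0000·4 = 1.0000; q_2·a_3 = 0.0000·1 + 1.0000·2 + 0.0000·0 + 0.0000·4 = 2.0000.
u_3 = a_3 − 1.0000·q_1 − 2.0000·q_2 = (0.0000, 0.0000, 0.0000, 4.0000).
‖u_3‖ = 4.0000, so q_3 = (0.0000, 0.0000, 0.0000, 1.0000).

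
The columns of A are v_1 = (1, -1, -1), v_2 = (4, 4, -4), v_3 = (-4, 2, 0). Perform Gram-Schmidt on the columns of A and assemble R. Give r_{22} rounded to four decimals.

q_1 = v_1/‖v_1‖ = (1, -1, -1)/1.7321 = (0.5774, -0.5774, -0.5774).
r_{12} = q_1·v_2 = 2.3094.
u_2 = v_2 − 2.3094·q_1 = (2.6667, 5.3333, -2.6667).
r_{22} = ‖u_2‖ = 6.5320.

r_{22} = 6.5320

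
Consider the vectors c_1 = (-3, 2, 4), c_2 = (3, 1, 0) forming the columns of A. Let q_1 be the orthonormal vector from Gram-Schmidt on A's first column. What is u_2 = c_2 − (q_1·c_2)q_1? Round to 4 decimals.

u_2 = (2.2759, 1.4828, 0.9655)

c_1 = (-3, 2, 4); ‖c_1‖ = 5.3852, so q_1 = (-0.5571, 0.3714, 0.7428).
q_1·c_2 = (-0.5571)·3 + 0.3714·1 + 0.7428·0 = -1.2999.
u_2 = c_2 + 1.2999·q_1 = (2.2759, 1.4828, 0.9655).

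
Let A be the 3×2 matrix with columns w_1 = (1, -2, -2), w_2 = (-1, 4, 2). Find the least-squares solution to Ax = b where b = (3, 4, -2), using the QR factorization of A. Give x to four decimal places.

w_1 = (1, -2, -2); ‖w_1‖ = 3.0000, so e_1 = (0.3333, -0.6667, -0.6667).
e_1·w_2 = 0.3333·(-1) + (-0.6667)·4 + (-0.6667)·2 = -4.3333.
u_2 = w_2 + 4.3333·e_1 = (0.4444, 1.1111, -0.8889).
‖u_2‖ = 1.4907, so e_2 = (0.2981, 0.7454, -0.5963).
Qᵀb = (-0.3333, 5.0684).
Back-substitute: x_2 = 5.0684/1.4907 = 3.4000.
x_1 = (-0.3333 + 4.3333·3.4000)/3.0000 = 4.8000.

x = (4.8000, 3.4000)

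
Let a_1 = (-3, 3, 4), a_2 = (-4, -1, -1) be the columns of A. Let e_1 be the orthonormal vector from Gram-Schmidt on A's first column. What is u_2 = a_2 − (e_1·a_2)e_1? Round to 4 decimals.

a_1 = (-3, 3, 4); ‖a_1‖ = 5.8310, so e_1 = (-0.5145, 0.5145, 0.6860).
e_1·a_2 = (-0.5145)·(-4) + 0.5145·(-1) + 0.6860·(-1) = 0.8575.
u_2 = a_2 − 0.8575·e_1 = (-3.5588, -1.4412, -1.5882).

u_2 = (-3.5588, -1.4412, -1.5882)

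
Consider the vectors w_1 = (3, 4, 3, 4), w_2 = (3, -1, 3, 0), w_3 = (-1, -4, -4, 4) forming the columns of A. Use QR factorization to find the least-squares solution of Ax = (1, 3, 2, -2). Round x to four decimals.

x = (0.1154, -0.1051, -0.5801)

w_1 = (3, 4, 3, 4); ‖w_1‖ = 7.0711, so e_1 = (0.4243, 0.5657, 0.4243, 0.5657).
e_1·w_2 = 0.4243·3 + 0.5657·(-1) + 0.4243·3 + 0.5657·0 = 1.9799.
u_2 = w_2 − 1.9799·e_1 = (2.1600, -2.1200, 2.1600, -1.1200).
‖u_2‖ = 3.8833, so e_2 = (0.5562, -0.5459, 0.5562, -0.2884).
e_1·w_3 = 0.4243·(-1) + 0.5657·(-4) + 0.4243·(-4) + 0.5657·4 = -2.1213; e_2·w_3 = 0.5562·(-1) + (-0.5459)·(-4) + 0.5562·(-4) + (-0.2884)·4 = -1.7511.
u_3 = w_3 + 2.1213·e_1 + 1.7511·e_2 = (0.8740, -3.7560, -2.1260, 4.6950).
‖u_3‖ = 6.4369, so e_3 = (0.1358, -0.5835, -0.3303, 0.7294).
Qᵀb = (1.8385, 0.6077, -3.7341).
Back-substitute: x_3 = -3.7341/6.4369 = -0.5801.
x_2 = (0.6077 + 1.7511·(-0.5801))/3.8833 = -0.1051.
x_1 = (1.8385 − 1.9799·(-0.1051) + 2.1213·(-0.5801))/7.0711 = 0.1154.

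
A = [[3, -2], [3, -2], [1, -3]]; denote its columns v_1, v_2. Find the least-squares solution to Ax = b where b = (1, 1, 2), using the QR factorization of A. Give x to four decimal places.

x = (-0.1429, -0.7143)

q_1 = v_1/‖v_1‖ = (3, 3, 1)/4.3589 = (0.6882, 0.6882, 0.2294).
r_{12} = q_1·v_2 = -3.4412.
u_2 = v_2 + 3.4412·q_1 = (0.3684, 0.3684, -2.2105).
‖u_2‖ = 2.2711, so q_2 = (0.1622, 0.1622, -0.9733).
Qᵀb = (1.8353, -1.6222).
Back-substitute: x_2 = -1.6222/2.2711 = -0.7143.
x_1 = (1.8353 + 3.4412·(-0.7143))/4.3589 = -0.1429.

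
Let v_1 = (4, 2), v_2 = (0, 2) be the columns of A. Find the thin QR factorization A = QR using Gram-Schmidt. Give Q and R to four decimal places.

Q = [[0.8944, -0.4472], [0.4472, 0.8944]], R = [[4.4721, 0.8944], [0.0000, 1.7889]]

v_1 = (4, 2); ‖v_1‖ = 4.4721, so e_1 = (0.8944, 0.4472).
e_1·v_2 = 0.8944·0 + 0.4472·2 = 0.8944.
u_2 = v_2 − 0.8944·e_1 = (-0.8000, 1.6000).
‖u_2‖ = 1.7889, so e_2 = (-0.4472, 0.8944).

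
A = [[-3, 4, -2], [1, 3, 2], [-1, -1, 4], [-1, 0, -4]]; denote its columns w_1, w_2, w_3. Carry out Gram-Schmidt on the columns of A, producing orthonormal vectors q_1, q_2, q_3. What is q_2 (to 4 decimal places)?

w_1 = (-3, 1, -1, -1); ‖w_1‖ = 3.4641, so q_1 = (-0.8660, 0.2887, -0.2887, -0.2887).
q_1·w_2 = (-0.8660)·4 + 0.2887·3 + (-0.2887)·(-1) + (-0.2887)·0 = -2.3094.
u_2 = w_2 + 2.3094·q_1 = (2.0000, 3.6667, -1.6667, -0.6667).
‖u_2‖ = 4.5461, so q_2 = (0.4399, 0.8066, -0.3666, -0.1466).

q_2 = (0.4399, 0.8066, -0.3666, -0.1466)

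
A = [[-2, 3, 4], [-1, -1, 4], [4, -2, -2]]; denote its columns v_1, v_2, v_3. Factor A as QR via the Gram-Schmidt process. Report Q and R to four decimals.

Q = [[-0.4364, 0.7222, 0.5367], [-0.2182, -0.6636, 0.7155], [0.8729, 0.1952, 0.4472]], R = [[4.5826, -2.8368, -4.3644], [0.0000, 2.4398, -0.1561], [0.0000, 0.0000, 4.1144]]

v_1 = (-2, -1, 4); ‖v_1‖ = 4.5826, so q_1 = (-0.4364, -0.2182, 0.8729).
q_1·v_2 = (-0.4364)·3 + (-0.2182)·(-1) + 0.8729·(-2) = -2.8368.
u_2 = v_2 + 2.8368·q_1 = (1.7619, -1.6190, 0.4762).
‖u_2‖ = 2.4398, so q_2 = (0.7222, -0.6636, 0.1952).
q_1·v_3 = (-0.4364)·4 + (-0.2182)·4 + 0.8729·(-2) = -4.3644; q_2·v_3 = 0.7222·4 + (-0.6636)·4 + 0.1952·(-2) = -0.1561.
u_3 = v_3 + 4.3644·q_1 + 0.1561·q_2 = (2.2080, 2.9440, 1.8400).
‖u_3‖ = 4.1144, so q_3 = (0.5367, 0.7155, 0.4472).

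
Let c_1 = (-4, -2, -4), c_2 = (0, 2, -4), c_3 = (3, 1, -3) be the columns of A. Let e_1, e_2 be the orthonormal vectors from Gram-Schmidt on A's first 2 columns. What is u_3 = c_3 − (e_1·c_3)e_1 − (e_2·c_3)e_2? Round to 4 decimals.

u_3 = (1.5556, -1.5556, -0.7778)

c_1 = (-4, -2, -4); ‖c_1‖ = 6.0000, so e_1 = (-0.6667, -0.3333, -0.6667).
e_1·c_2 = (-0.6667)·0 + (-0.3333)·2 + (-0.6667)·(-4) = 2.0000.
u_2 = c_2 − 2.0000·e_1 = (1.3333, 2.6667, -2.6667).
‖u_2‖ = 4.0000, so e_2 = (0.3333, 0.6667, -0.6667).
e_1·c_3 = (-0.6667)·3 + (-0.3333)·1 + (-0.6667)·(-3) = -0.3333; e_2·c_3 = 0.3333·3 + 0.6667·1 + (-0.6667)·(-3) = 3.6667.
u_3 = c_3 + 0.3333·e_1 − 3.6667·e_2 = (1.5556, -1.5556, -0.7778).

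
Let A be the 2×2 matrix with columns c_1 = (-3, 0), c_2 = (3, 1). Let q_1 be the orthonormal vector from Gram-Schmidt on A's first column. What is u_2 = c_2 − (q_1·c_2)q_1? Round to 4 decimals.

q_1 = c_1/‖c_1‖ = (-3, 0)/3.0000 = (-1.0000, 0.0000).
r_{12} = q_1·c_2 = -3.0000.
u_2 = c_2 + 3.0000·q_1 = (0.0000, 1.0000).

u_2 = (0.0000, 1.0000)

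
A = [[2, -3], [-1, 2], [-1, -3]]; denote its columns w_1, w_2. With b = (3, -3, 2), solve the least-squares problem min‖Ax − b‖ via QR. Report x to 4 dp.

e_1 = w_1/‖w_1‖ = (2, -1, -1)/2.4495 = (0.8165, -0.4082, -0.4082).
r_{12} = e_1·w_2 = -2.0412.
u_2 = w_2 + 2.0412·e_1 = (-1.3333, 1.1667, -3.8333).
‖u_2‖ = 4.2230, so e_2 = (-0.3157, 0.2763, -0.9077).
Qᵀb = (2.8577, -3.5915).
Back-substitute: x_2 = -3.5915/4.2230 = -0.8505.
x_1 = (2.8577 + 2.0412·(-0.8505))/2.4495 = 0.4579.

x = (0.4579, -0.8505)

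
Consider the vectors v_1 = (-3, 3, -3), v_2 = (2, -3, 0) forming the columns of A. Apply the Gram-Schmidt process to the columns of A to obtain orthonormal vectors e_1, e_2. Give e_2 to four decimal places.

v_1 = (-3, 3, -3); ‖v_1‖ = 5.1962, so e_1 = (-0.5774, 0.5774, -0.5774).
e_1·v_2 = (-0.5774)·2 + 0.5774·(-3) + (-0.5774)·0 = -2.8868.
u_2 = v_2 + 2.8868·e_1 = (0.3333, -1.3333, -1.6667).
‖u_2‖ = 2.1602, so e_2 = (0.1543, -0.6172, -0.7715).

e_2 = (0.1543, -0.6172, -0.7715)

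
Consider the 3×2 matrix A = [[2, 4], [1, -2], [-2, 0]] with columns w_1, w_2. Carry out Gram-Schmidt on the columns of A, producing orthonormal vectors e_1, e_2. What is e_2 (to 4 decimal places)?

e_1 = w_1/‖w_1‖ = (2, 1, -2)/3.0000 = (0.6667, 0.3333, -0.6667).
r_{12} = e_1·w_2 = 2.0000.
u_2 = w_2 − 2.0000·e_1 = (2.6667, -2.6667, 1.3333).
‖u_2‖ = 4.0000, so e_2 = (0.6667, -0.6667, 0.3333).

e_2 = (0.6667, -0.6667, 0.3333)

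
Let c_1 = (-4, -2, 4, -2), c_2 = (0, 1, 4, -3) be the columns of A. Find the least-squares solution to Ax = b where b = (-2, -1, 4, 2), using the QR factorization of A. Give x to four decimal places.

q_1 = c_1/‖c_1‖ = (-4, -2, 4, -2)/6.3246 = (-0.6325, -0.3162, 0.6325, -0.3162).
r_{12} = q_1·c_2 = 3.1623.
u_2 = c_2 − 3.1623·q_1 = (2.0000, 2.0000, 2.0000, -2.0000).
‖u_2‖ = 4.0000, so q_2 = (0.5000, 0.5000, 0.5000, -0.5000).
Qᵀb = (3.4785, -0.5000).
Back-substitute: x_2 = -0.5000/4.0000 = -0.1250.
x_1 = (3.4785 − 3.1623·(-0.1250))/6.3246 = 0.6125.

x = (0.6125, -0.1250)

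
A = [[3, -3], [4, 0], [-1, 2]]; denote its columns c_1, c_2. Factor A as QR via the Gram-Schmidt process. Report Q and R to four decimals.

q_1 = c_1/‖c_1‖ = (3, 4, -1)/5.0990 = (0.5883, 0.7845, -0.1961).
r_{12} = q_1·c_2 = -2.1573.
u_2 = c_2 + 2.1573·q_1 = (-1.7308, 1.6923, 1.5769).
‖u_2‖ = 2.8890, so q_2 = (-0.5991, 0.5858, 0.5458).

Q = [[0.5883, -0.5991], [0.7845, 0.5858], [-0.1961, 0.5458]], R = [[5.0990, -2.1573], [0.0000, 2.8890]]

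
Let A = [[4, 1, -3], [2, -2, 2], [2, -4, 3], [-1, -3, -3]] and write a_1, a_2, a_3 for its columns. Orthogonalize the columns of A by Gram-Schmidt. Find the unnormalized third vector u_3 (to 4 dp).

u_3 = (-2.5517, 1.3793, 1.7034, -4.0414)

a_1 = (4, 2, 2, -1); ‖a_1‖ = 5.0000, so e_1 = (0.8000, 0.4000, 0.4000, -0.2000).
e_1·a_2 = 0.8000·1 + 0.4000·(-2) + 0.4000·(-4) + (-0.2000)·(-3) = -1.0000.
u_2 = a_2 + 1.0000·e_1 = (1.8000, -1.6000, -3.6000, -3.2000).
‖u_2‖ = 5.3852, so e_2 = (0.3343, -0.2971, -0.6685, -0.5942).
e_1·a_3 = 0.8000·(-3) + 0.4000·2 + 0.4000·3 + (-0.2000)·(-3) = 0.2000; e_2·a_3 = 0.3343·(-3) + (-0.2971)·2 + (-0.6685)·3 + (-0.5942)·(-3) = -1.8198.
u_3 = a_3 − 0.2000·e_1 + 1.8198·e_2 = (-2.5517, 1.3793, 1.7034, -4.0414).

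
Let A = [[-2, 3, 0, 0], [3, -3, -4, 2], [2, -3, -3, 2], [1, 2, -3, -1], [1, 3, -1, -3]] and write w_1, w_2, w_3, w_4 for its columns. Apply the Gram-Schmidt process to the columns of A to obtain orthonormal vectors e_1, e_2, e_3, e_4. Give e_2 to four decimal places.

e_2 = (0.2555, -0.0920, -0.2555, 0.5518, 0.7460)

e_1 = w_1/‖w_1‖ = (-2, 3, 2, 1, 1)/4.3589 = (-0.4588, 0.6882, 0.4588, 0.2294, 0.2294).
r_{12} = e_1·w_2 = -3.6707.
u_2 = w_2 + 3.6707·e_1 = (1.3158, -0.4737, -1.3158, 2.8421, 3.8421).
‖u_2‖ = 5.1504, so e_2 = (0.2555, -0.0920, -0.2555, 0.5518, 0.7460).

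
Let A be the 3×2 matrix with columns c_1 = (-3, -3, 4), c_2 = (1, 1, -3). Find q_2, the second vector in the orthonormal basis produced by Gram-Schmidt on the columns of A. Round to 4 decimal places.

q_1 = c_1/‖c_1‖ = (-3, -3, 4)/5.8310 = (-0.5145, -0.5145, 0.6860).
r_{12} = q_1·c_2 = -3.0870.
u_2 = c_2 + 3.0870·q_1 = (-0.5882, -0.5882, -0.8824).
‖u_2‖ = 1.2127, so q_2 = (-0.4851, -0.4851, -0.7276).

q_2 = (-0.4851, -0.4851, -0.7276)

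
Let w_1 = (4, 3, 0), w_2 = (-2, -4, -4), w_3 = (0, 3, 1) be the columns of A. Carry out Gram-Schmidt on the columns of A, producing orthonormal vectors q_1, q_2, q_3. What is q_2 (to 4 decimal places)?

w_1 = (4, 3, 0); ‖w_1‖ = 5.0000, so q_1 = (0.8000, 0.6000, 0.0000).
q_1·w_2 = 0.8000·(-2) + 0.6000·(-4) + 0.0000·(-4) = -4.0000.
u_2 = w_2 + 4.0000·q_1 = (1.2000, -1.6000, -4.0000).
‖u_2‖ = 4.4721, so q_2 = (0.2683, -0.3578, -0.8944).

q_2 = (0.2683, -0.3578, -0.8944)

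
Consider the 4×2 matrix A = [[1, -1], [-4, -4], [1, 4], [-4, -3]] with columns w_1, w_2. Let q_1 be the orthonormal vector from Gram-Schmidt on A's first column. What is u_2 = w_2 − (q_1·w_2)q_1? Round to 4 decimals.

w_1 = (1, -4, 1, -4); ‖w_1‖ = 5.8310, so q_1 = (0.1715, -0.6860, 0.1715, -0.6860).
q_1·w_2 = 0.1715·(-1) + (-0.6860)·(-4) + 0.1715·4 + (-0.6860)·(-3) = 5.3165.
u_2 = w_2 − 5.3165·q_1 = (-1.9118, -0.3529, 3.0882, 0.6471).

u_2 = (-1.9118, -0.3529, 3.0882, 0.6471)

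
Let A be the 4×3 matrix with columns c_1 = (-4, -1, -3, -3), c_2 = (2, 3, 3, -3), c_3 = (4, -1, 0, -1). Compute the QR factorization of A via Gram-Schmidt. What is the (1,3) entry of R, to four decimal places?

e_1 = c_1/‖c_1‖ = (-4, -1, -3, -3)/5.9161 = (-0.6761, -0.1690, -0.5071, -0.5071).
r_{13} = e_1·c_3 = -2.0284.

r_{13} = -2.0284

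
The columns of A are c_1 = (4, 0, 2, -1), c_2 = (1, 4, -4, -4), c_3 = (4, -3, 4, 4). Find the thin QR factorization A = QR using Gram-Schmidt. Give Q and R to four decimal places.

Q = [[0.8729, 0.1429, 0.4374], [0.0000, 0.5714, 0.1152], [0.4364, -0.5714, -0.5083], [-0.2182, -0.5714, 0.7329]], R = [[4.5826, 0.0000, 4.3644], [0.0000, 7.0000, -5.7143], [0.0000, 0.0000, 2.3020]]

c_1 = (4, 0, 2, -1); ‖c_1‖ = 4.5826, so q_1 = (0.8729, 0.0000, 0.4364, -0.2182).
q_1·c_2 = 0.8729·1 + 0.0000·4 + 0.4364·(-4) + (-0.2182)·(-4) = 0.0000.
u_2 = c_2 + 0.0000·q_1 = (1.0000, 4.0000, -4.0000, -4.0000).
‖u_2‖ = 7.0000, so q_2 = (0.1429, 0.5714, -0.5714, -0.5714).
q_1·c_3 = 0.8729·4 + 0.0000·(-3) + 0.4364·4 + (-0.2182)·4 = 4.3644; q_2·c_3 = 0.1429·4 + 0.5714·(-3) + (-0.5714)·4 + (-0.5714)·4 = -5.7143.
u_3 = c_3 − 4.3644·q_1 + 5.7143·q_2 = (1.0068, 0.2653, -1.1701, 1.6871).
‖u_3‖ = 2.3020, so q_3 = (0.4374, 0.1152, -0.5083, 0.7329).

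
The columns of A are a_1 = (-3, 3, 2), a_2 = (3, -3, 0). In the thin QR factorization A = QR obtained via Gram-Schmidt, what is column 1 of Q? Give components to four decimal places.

q_1 = a_1/‖a_1‖ = (-3, 3, 2)/4.6904 = (-0.6396, 0.6396, 0.4264).

q_1 = (-0.6396, 0.6396, 0.4264)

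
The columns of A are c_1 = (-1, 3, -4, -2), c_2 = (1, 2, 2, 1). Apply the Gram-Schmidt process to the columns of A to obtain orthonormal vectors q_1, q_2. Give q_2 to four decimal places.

q_2 = (0.2752, 0.8257, 0.4404, 0.2202)

c_1 = (-1, 3, -4, -2); ‖c_1‖ = 5.4772, so q_1 = (-0.1826, 0.5477, -0.7303, -0.3651).
q_1·c_2 = (-0.1826)·1 + 0.5477·2 + (-0.7303)·2 + (-0.3651)·1 = -0.9129.
u_2 = c_2 + 0.9129·q_1 = (0.8333, 2.5000, 1.3333, 0.6667).
‖u_2‖ = 3.0277, so q_2 = (0.2752, 0.8257, 0.4404, 0.2202).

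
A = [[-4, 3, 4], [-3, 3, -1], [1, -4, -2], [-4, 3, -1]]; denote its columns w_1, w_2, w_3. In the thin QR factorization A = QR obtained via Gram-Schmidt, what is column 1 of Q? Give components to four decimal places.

w_1 = (-4, -3, 1, -4); ‖w_1‖ = 6.4807, so e_1 = (-0.6172, -0.4629, 0.1543, -0.6172).

e_1 = (-0.6172, -0.4629, 0.1543, -0.6172)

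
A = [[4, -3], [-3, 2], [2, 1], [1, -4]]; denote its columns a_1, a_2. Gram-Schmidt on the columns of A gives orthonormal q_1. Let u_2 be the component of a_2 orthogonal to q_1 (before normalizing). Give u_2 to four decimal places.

a_1 = (4, -3, 2, 1); ‖a_1‖ = 5.4772, so q_1 = (0.7303, -0.5477, 0.3651, 0.1826).
q_1·a_2 = 0.7303·(-3) + (-0.5477)·2 + 0.3651·1 + 0.1826·(-4) = -3.6515.
u_2 = a_2 + 3.6515·q_1 = (-0.3333, 0.0000, 2.3333, -3.3333).

u_2 = (-0.3333, 0.0000, 2.3333, -3.3333)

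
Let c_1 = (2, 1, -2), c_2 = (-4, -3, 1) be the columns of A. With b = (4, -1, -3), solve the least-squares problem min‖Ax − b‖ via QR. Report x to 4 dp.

c_1 = (2, 1, -2); ‖c_1‖ = 3.0000, so q_1 = (0.6667, 0.3333, -0.6667).
q_1·c_2 = 0.6667·(-4) + 0.3333·(-3) + (-0.6667)·1 = -4.3333.
u_2 = c_2 + 4.3333·q_1 = (-1.1111, -1.5556, -1.8889).
‖u_2‖ = 2.6874, so q_2 = (-0.4134, -0.5788, -0.7029).
Qᵀb = (4.3333, 1.0336).
Back-substitute: x_2 = 1.0336/2.6874 = 0.3846.
x_1 = (4.3333 + 4.3333·0.3846)/3.0000 = 2.0000.

x = (2.0000, 0.3846)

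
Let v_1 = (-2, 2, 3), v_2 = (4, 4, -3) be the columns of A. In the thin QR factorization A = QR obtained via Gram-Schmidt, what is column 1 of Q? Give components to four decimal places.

e_1 = (-0.4851, 0.4851, 0.7276)

v_1 = (-2, 2, 3); ‖v_1‖ = 4.1231, so e_1 = (-0.4851, 0.4851, 0.7276).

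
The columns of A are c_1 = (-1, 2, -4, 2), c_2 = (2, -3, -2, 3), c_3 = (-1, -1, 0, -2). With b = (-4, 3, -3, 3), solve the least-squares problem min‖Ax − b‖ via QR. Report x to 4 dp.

x = (1.1776, -0.3813, -0.1698)

q_1 = c_1/‖c_1‖ = (-1, 2, -4, 2)/5.0000 = (-0.2000, 0.4000, -0.8000, 0.4000).
r_{12} = q_1·c_2 = 1.2000.
u_2 = c_2 − 1.2000·q_1 = (2.2400, -3.4800, -1.0400, 2.5200).
‖u_2‖ = 4.9558, so q_2 = (0.4520, -0.7022, -0.2099, 0.5085).
r_{13} = q_1·c_3 = -1.0000; r_{23} = q_2·c_3 = -0.7668.
u_3 = c_3 + 1.0000·q_1 + 0.7668·q_2 = (-0.8534, -1.1384, -0.9609, -1.2101).
‖u_3‖ = 2.1005, so q_3 = (-0.4063, -0.5420, -0.4575, -0.5761).
Qᵀb = (5.6000, -1.7596, -0.3567).
Back-substitute: x_3 = -0.3567/2.1005 = -0.1698.
x_2 = (-1.7596 + 0.7668·(-0.1698))/4.9558 = -0.3813.
x_1 = (5.6000 − 1.2000·(-0.3813) + 1.0000·(-0.1698))/5.0000 = 1.1776.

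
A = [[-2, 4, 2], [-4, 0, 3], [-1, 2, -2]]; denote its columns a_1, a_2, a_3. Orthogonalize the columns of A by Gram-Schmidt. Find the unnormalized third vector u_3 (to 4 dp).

u_3 = (1.2000, 0.0000, -2.4000)

e_1 = a_1/‖a_1‖ = (-2, -4, -1)/4.5826 = (-0.4364, -0.8729, -0.2182).
r_{12} = e_1·a_2 = -2.1822.
u_2 = a_2 + 2.1822·e_1 = (3.0476, -1.9048, 1.5238).
‖u_2‖ = 3.9036, so e_2 = (0.7807, -0.4880, 0.3904).
r_{13} = e_1·a_3 = -3.0551; r_{23} = e_2·a_3 = -0.6831.
u_3 = a_3 + 3.0551·e_1 + 0.6831·e_2 = (1.2000, 0.0000, -2.4000).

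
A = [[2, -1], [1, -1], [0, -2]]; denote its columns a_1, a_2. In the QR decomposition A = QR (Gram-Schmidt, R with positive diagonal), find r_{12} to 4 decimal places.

a_1 = (2, 1, 0); ‖a_1‖ = 2.2361, so q_1 = (0.8944, 0.4472, 0.0000).
r_{12} = q_1·a_2 = -1.3416.

r_{12} = -1.3416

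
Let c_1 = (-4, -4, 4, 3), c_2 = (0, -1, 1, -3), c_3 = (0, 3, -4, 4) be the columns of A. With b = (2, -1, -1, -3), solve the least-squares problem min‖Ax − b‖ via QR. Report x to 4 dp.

e_1 = c_1/‖c_1‖ = (-4, -4, 4, 3)/7.5498 = (-0.5298, -0.5298, 0.5298, 0.3974).
r_{12} = e_1·c_2 = -0.1325.
u_2 = c_2 + 0.1325·e_1 = (-0.0702, -1.0702, 1.0702, -2.9474).
‖u_2‖ = 3.3140, so e_2 = (-0.0212, -0.3229, 0.3229, -0.8894).
r_{13} = e_1·c_3 = -2.1193; r_{23} = e_2·c_3 = -5.8180.
u_3 = c_3 + 2.1193·e_1 + 5.8180·e_2 = (-1.2460, -0.0016, -0.9984, -0.3323).
‖u_3‖ = 1.6309, so e_3 = (-0.7640, -0.0010, -0.6122, -0.2037).
Qᵀb = (-2.2517, 2.6258, -0.3036).
Back-substitute: x_3 = -0.3036/1.6309 = -0.1862.
x_2 = (2.6258 + 5.8180·(-0.1862))/3.3140 = 0.4655.
x_1 = (-2.2517 + 0.1325·0.4655 + 2.1193·(-0.1862))/7.5498 = -0.3423.

x = (-0.3423, 0.4655, -0.1862)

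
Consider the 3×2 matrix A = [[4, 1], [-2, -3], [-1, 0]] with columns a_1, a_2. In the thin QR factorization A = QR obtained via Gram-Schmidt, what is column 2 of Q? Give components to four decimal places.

e_2 = (-0.3953, -0.8947, 0.2081)

a_1 = (4, -2, -1); ‖a_1‖ = 4.5826, so e_1 = (0.8729, -0.4364, -0.2182).
e_1·a_2 = 0.8729·1 + (-0.4364)·(-3) + (-0.2182)·0 = 2.1822.
u_2 = a_2 − 2.1822·e_1 = (-0.9048, -2.0476, 0.4762).
‖u_2‖ = 2.2887, so e_2 = (-0.3953, -0.8947, 0.2081).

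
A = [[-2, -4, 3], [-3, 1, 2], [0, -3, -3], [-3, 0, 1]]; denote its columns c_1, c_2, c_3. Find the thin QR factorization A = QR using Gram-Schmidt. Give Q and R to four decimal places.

c_1 = (-2, -3, 0, -3); ‖c_1‖ = 4.6904, so q_1 = (-0.4264, -0.6396, 0.0000, -0.6396).
q_1·c_2 = (-0.4264)·(-4) + (-0.6396)·1 + 0.0000·(-3) + (-0.6396)·0 = 1.0660.
u_2 = c_2 − 1.0660·q_1 = (-3.5455, 1.6818, -3.0000, 0.6818).
‖u_2‖ = 4.9863, so q_2 = (-0.7110, 0.3373, -0.6016, 0.1367).
q_1·c_3 = (-0.4264)·3 + (-0.6396)·2 + 0.0000·(-3) + (-0.6396)·1 = -3.1980; q_2·c_3 = (-0.7110)·3 + 0.3373·2 + (-0.6016)·(-3) + 0.1367·1 = 0.4831.
u_3 = c_3 + 3.1980·q_1 − 0.4831·q_2 = (1.9799, -0.2084, -2.7093, -1.1115).
‖u_3‖ = 3.5411, so q_3 = (0.5591, -0.0589, -0.7651, -0.3139).

Q = [[-0.4264, -0.7110, 0.5591], [-0.6396, 0.3373, -0.0589], [0.0000, -0.6016, -0.7651], [-0.6396, 0.1367, -0.3139]], R = [[4.6904, 1.0660, -3.1980], [0.0000, 4.9863, 0.4831], [0.0000, 0.0000, 3.5411]]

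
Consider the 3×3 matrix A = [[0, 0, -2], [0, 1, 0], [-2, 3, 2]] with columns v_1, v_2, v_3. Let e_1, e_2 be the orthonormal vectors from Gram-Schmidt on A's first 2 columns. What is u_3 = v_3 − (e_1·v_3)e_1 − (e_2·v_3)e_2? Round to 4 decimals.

u_3 = (-2.0000, 0.0000, 0.0000)

v_1 = (0, 0, -2); ‖v_1‖ = 2.0000, so e_1 = (0.0000, 0.0000, -1.0000).
e_1·v_2 = 0.0000·0 + 0.0000·1 + (-1.0000)·3 = -3.0000.
u_2 = v_2 + 3.0000·e_1 = (0.0000, 1.0000, 0.0000).
‖u_2‖ = 1.0000, so e_2 = (0.0000, 1.0000, 0.0000).
e_1·v_3 = 0.0000·(-2) + 0.0000·0 + (-1.0000)·2 = -2.0000; e_2·v_3 = 0.0000·(-2) + 1.0000·0 + 0.0000·2 = 0.0000.
u_3 = v_3 + 2.0000·e_1 + 0.0000·e_2 = (-2.0000, 0.0000, 0.0000).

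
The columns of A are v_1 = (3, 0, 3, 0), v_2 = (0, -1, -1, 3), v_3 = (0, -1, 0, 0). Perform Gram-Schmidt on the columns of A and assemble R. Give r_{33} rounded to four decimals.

r_{33} = 0.9512

e_1 = v_1/‖v_1‖ = (3, 0, 3, 0)/4.2426 = (0.7071, 0.0000, 0.7071, 0.0000).
r_{12} = e_1·v_2 = -0.7071.
u_2 = v_2 + 0.7071·e_1 = (0.5000, -1.0000, -0.5000, 3.0000).
‖u_2‖ = 3.2404, so e_2 = (0.1543, -0.3086, -0.1543, 0.9258).
r_{13} = e_1·v_3 = 0.0000; r_{23} = e_2·v_3 = 0.3086.
u_3 = v_3 + 0.0000·e_1 − 0.3086·e_2 = (-0.0476, -0.9048, 0.0476, -0.2857).
r_{33} = ‖u_3‖ = 0.9512.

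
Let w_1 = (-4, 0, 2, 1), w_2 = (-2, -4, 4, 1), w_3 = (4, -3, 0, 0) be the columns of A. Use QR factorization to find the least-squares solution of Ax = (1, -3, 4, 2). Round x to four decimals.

w_1 = (-4, 0, 2, 1); ‖w_1‖ = 4.5826, so q_1 = (-0.8729, 0.0000, 0.4364, 0.2182).
q_1·w_2 = (-0.8729)·(-2) + 0.0000·(-4) + 0.4364·4 + 0.2182·1 = 3.7097.
u_2 = w_2 − 3.7097·q_1 = (1.2381, -4.0000, 2.3810, 0.1905).
‖u_2‖ = 4.8206, so q_2 = (0.2568, -0.8298, 0.4939, 0.0395).
q_1·w_3 = (-0.8729)·4 + 0.0000·(-3) + 0.4364·0 + 0.2182·0 = -3.4915; q_2·w_3 = 0.2568·4 + (-0.8298)·(-3) + 0.4939·0 + 0.0395·0 = 3.5167.
u_3 = w_3 + 3.4915·q_1 − 3.5167·q_2 = (0.0492, -0.0820, -0.2131, 0.6230).
‖u_3‖ = 0.6653, so q_3 = (0.0739, -0.1232, -0.3203, 0.9363).
Qᵀb = (1.3093, 4.8008, 1.0349).
Back-substitute: x_3 = 1.0349/0.6653 = 1.5556.
x_2 = (4.8008 − 3.5167·1.5556)/4.8206 = -0.1389.
x_1 = (1.3093 − 3.7097·(-0.1389) + 3.4915·1.5556)/4.5826 = 1.5833.

x = (1.5833, -0.1389, 1.5556)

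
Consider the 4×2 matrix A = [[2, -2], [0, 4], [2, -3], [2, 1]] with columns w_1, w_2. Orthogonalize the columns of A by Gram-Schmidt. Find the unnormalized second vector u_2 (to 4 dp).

w_1 = (2, 0, 2, 2); ‖w_1‖ = 3.4641, so q_1 = (0.5774, 0.0000, 0.5774, 0.5774).
q_1·w_2 = 0.5774·(-2) + 0.0000·4 + 0.5774·(-3) + 0.5774·1 = -2.3094.
u_2 = w_2 + 2.3094·q_1 = (-0.6667, 4.0000, -1.6667, 2.3333).

u_2 = (-0.6667, 4.0000, -1.6667, 2.3333)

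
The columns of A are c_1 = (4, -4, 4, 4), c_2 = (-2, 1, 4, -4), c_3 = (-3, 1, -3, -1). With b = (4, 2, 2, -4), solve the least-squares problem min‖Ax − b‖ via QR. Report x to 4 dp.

q_1 = c_1/‖c_1‖ = (4, -4, 4, 4)/8.0000 = (0.5000, -0.5000, 0.5000, 0.5000).
r_{12} = q_1·c_2 = -1.5000.
u_2 = c_2 + 1.5000·q_1 = (-1.2500, 0.2500, 4.7500, -3.2500).
‖u_2‖ = 5.8949, so q_2 = (-0.2120, 0.0424, 0.8058, -0.5513).
r_{13} = q_1·c_3 = -4.0000; r_{23} = q_2·c_3 = -1.1875.
u_3 = c_3 + 4.0000·q_1 + 1.1875·q_2 = (-1.2518, -0.9496, -0.0432, 0.3453).
‖u_3‖ = 1.6093, so q_3 = (-0.7778, -0.5901, -0.0268, 0.2146).
Qᵀb = (0.0000, 3.0535, -5.2035).
Back-substitute: x_3 = -5.2035/1.6093 = -3.2333.
x_2 = (3.0535 + 1.1875·(-3.2333))/5.8949 = -0.1333.
x_1 = (0.0000 + 1.5000·(-0.1333) + 4.0000·(-3.2333))/8.0000 = -1.6417.

x = (-1.6417, -0.1333, -3.2333)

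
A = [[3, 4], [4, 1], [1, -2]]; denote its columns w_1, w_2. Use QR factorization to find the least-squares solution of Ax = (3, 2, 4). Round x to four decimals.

e_1 = w_1/‖w_1‖ = (3, 4, 1)/5.0990 = (0.5883, 0.7845, 0.1961).
r_{12} = e_1·w_2 = 2.7456.
u_2 = w_2 − 2.7456·e_1 = (2.3846, -1.1538, -2.5385).
‖u_2‖ = 3.6690, so e_2 = (0.6499, -0.3145, -0.6919).
Qᵀb = (4.1184, -1.4466).
Back-substitute: x_2 = -1.4466/3.6690 = -0.3943.
x_1 = (4.1184 − 2.7456·(-0.3943))/5.0990 = 1.0200.

x = (1.0200, -0.3943)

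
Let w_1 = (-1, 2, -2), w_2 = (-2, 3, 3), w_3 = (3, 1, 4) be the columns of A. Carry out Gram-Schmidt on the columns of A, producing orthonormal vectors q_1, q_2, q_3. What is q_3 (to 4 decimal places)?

q_3 = (0.8615, 0.5026, 0.0718)

w_1 = (-1, 2, -2); ‖w_1‖ = 3.0000, so q_1 = (-0.3333, 0.6667, -0.6667).
q_1·w_2 = (-0.3333)·(-2) + 0.6667·3 + (-0.6667)·3 = 0.6667.
u_2 = w_2 − 0.6667·q_1 = (-1.7778, 2.5556, 3.4444).
‖u_2‖ = 4.6428, so q_2 = (-0.3829, 0.5504, 0.7419).
q_1·w_3 = (-0.3333)·3 + 0.6667·1 + (-0.6667)·4 = -3.0000; q_2·w_3 = (-0.3829)·3 + 0.5504·1 + 0.7419·4 = 2.3693.
u_3 = w_3 + 3.0000·q_1 − 2.3693·q_2 = (2.9072, 1.6959, 0.2423).
‖u_3‖ = 3.3744, so q_3 = (0.8615, 0.5026, 0.0718).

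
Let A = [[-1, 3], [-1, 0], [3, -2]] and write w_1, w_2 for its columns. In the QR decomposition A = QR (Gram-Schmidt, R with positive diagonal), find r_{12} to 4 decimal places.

r_{12} = -2.7136

w_1 = (-1, -1, 3); ‖w_1‖ = 3.3166, so q_1 = (-0.3015, -0.3015, 0.9045).
r_{12} = q_1·w_2 = -2.7136.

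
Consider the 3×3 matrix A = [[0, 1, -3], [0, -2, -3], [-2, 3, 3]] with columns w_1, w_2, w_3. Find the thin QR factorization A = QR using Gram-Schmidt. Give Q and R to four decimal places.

Q = [[0.0000, 0.4472, -0.8944], [0.0000, -0.8944, -0.4472], [-1.0000, 0.0000, 0.0000]], R = [[2.0000, -3.0000, -3.0000], [0.0000, 2.2361, 1.3416], [0.0000, 0.0000, 4.0249]]

w_1 = (0, 0, -2); ‖w_1‖ = 2.0000, so q_1 = (0.0000, 0.0000, -1.0000).
q_1·w_2 = 0.0000·1 + 0.0000·(-2) + (-1.0000)·3 = -3.0000.
u_2 = w_2 + 3.0000·q_1 = (1.0000, -2.0000, 0.0000).
‖u_2‖ = 2.2361, so q_2 = (0.4472, -0.8944, 0.0000).
q_1·w_3 = 0.0000·(-3) + 0.0000·(-3) + (-1.0000)·3 = -3.0000; q_2·w_3 = 0.4472·(-3) + (-0.8944)·(-3) + 0.0000·3 = 1.3416.
u_3 = w_3 + 3.0000·q_1 − 1.3416·q_2 = (-3.6000, -1.8000, 0.0000).
‖u_3‖ = 4.0249, so q_3 = (-0.8944, -0.4472, 0.0000).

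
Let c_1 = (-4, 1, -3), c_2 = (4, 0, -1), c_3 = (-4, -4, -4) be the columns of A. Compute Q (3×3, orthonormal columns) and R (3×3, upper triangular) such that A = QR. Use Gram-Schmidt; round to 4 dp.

c_1 = (-4, 1, -3); ‖c_1‖ = 5.0990, so e_1 = (-0.7845, 0.1961, -0.5883).
e_1·c_2 = (-0.7845)·4 + 0.1961·0 + (-0.5883)·(-1) = -2.5495.
u_2 = c_2 + 2.5495·e_1 = (2.0000, 0.5000, -2.5000).
‖u_2‖ = 3.2404, so e_2 = (0.6172, 0.1543, -0.7715).
e_1·c_3 = (-0.7845)·(-4) + 0.1961·(-4) + (-0.5883)·(-4) = 4.7068; e_2·c_3 = 0.6172·(-4) + 0.1543·(-4) + (-0.7715)·(-4) = 0.0000.
u_3 = c_3 − 4.7068·e_1 − 0.0000·e_2 = (-0.3077, -4.9231, -1.2308).
‖u_3‖ = 5.0839, so e_3 = (-0.0605, -0.9684, -0.2421).

Q = [[-0.7845, 0.6172, -0.0605], [0.1961, 0.1543, -0.9684], [-0.5883, -0.7715, -0.2421]], R = [[5.0990, -2.5495, 4.7068], [0.0000, 3.2404, 0.0000], [0.0000, 0.0000, 5.0839]]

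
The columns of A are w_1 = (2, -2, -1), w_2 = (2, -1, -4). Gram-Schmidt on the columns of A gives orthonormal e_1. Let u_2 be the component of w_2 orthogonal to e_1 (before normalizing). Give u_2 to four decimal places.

u_2 = (-0.2222, 1.2222, -2.8889)

w_1 = (2, -2, -1); ‖w_1‖ = 3.0000, so e_1 = (0.6667, -0.6667, -0.3333).
e_1·w_2 = 0.6667·2 + (-0.6667)·(-1) + (-0.3333)·(-4) = 3.3333.
u_2 = w_2 − 3.3333·e_1 = (-0.2222, 1.2222, -2.8889).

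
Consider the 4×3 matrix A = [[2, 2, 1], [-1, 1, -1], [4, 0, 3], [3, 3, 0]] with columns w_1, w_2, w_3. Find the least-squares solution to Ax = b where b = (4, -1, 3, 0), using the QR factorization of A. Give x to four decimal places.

x = (-1.7500, 1.7500, 3.5000)

w_1 = (2, -1, 4, 3); ‖w_1‖ = 5.4772, so q_1 = (0.3651, -0.1826, 0.7303, 0.5477).
q_1·w_2 = 0.3651·2 + (-0.1826)·1 + 0.7303·0 + 0.5477·3 = 2.1909.
u_2 = w_2 − 2.1909·q_1 = (1.2000, 1.4000, -1.6000, 1.8000).
‖u_2‖ = 3.0332, so q_2 = (0.3956, 0.4616, -0.5275, 0.5934).
q_1·w_3 = 0.3651·1 + (-0.1826)·(-1) + 0.7303·3 + 0.5477·0 = 2.7386; q_2·w_3 = 0.3956·1 + 0.4616·(-1) + (-0.5275)·3 + 0.5934·0 = -1.6485.
u_3 = w_3 − 2.7386·q_1 + 1.6485·q_2 = (0.6522, 0.2609, 0.1304, -0.5217).
‖u_3‖ = 0.8847, so q_3 = (0.7372, 0.2949, 0.1474, -0.5898).
Qᵀb = (3.8341, -0.4616, 3.0963).
Back-substitute: x_3 = 3.0963/0.8847 = 3.5000.
x_2 = (-0.4616 + 1.6485·3.5000)/3.0332 = 1.7500.
x_1 = (3.8341 − 2.1909·1.7500 − 2.7386·3.5000)/5.4772 = -1.7500.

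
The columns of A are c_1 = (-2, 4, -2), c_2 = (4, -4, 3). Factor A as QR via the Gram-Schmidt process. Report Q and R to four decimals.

c_1 = (-2, 4, -2); ‖c_1‖ = 4.8990, so q_1 = (-0.4082, 0.8165, -0.4082).
q_1·c_2 = (-0.4082)·4 + 0.8165·(-4) + (-0.4082)·3 = -6.1237.
u_2 = c_2 + 6.1237·q_1 = (1.5000, 1.0000, 0.5000).
‖u_2‖ = 1.8708, so q_2 = (0.8018, 0.5345, 0.2673).

Q = [[-0.4082, 0.8018], [0.8165, 0.5345], [-0.4082, 0.2673]], R = [[4.8990, -6.1237], [0.0000, 1.8708]]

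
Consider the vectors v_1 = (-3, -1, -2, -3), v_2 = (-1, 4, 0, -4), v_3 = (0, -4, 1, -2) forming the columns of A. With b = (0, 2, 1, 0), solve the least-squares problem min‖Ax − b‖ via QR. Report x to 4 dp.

x = (-0.2869, 0.3126, -0.1049)

v_1 = (-3, -1, -2, -3); ‖v_1‖ = 4.7958, so e_1 = (-0.6255, -0.2085, -0.4170, -0.6255).
e_1·v_2 = (-0.6255)·(-1) + (-0.2085)·4 + (-0.4170)·0 + (-0.6255)·(-4) = 2.2937.
u_2 = v_2 − 2.2937·e_1 = (0.4348, 4.4783, 0.9565, -2.5652).
‖u_2‖ = 5.2668, so e_2 = (0.0826, 0.8503, 0.1816, -0.4871).
e_1·v_3 = (-0.6255)·0 + (-0.2085)·(-4) + (-0.4170)·1 + (-0.6255)·(-2) = 1.6681; e_2·v_3 = 0.0826·0 + 0.8503·(-4) + 0.1816·1 + (-0.4871)·(-2) = -2.2454.
u_3 = v_3 − 1.6681·e_1 + 2.2454·e_2 = (1.2288, -1.7429, 2.1034, -2.0502).
‖u_3‖ = 3.6298, so e_3 = (0.3385, -0.4802, 0.5795, -0.5648).
Qᵀb = (-0.8341, 1.8822, -0.3809).
Back-substitute: x_3 = -0.3809/3.6298 = -0.1049.
x_2 = (1.8822 + 2.2454·(-0.1049))/5.2668 = 0.3126.
x_1 = (-0.8341 − 2.2937·0.3126 − 1.6681·(-0.1049))/4.7958 = -0.2869.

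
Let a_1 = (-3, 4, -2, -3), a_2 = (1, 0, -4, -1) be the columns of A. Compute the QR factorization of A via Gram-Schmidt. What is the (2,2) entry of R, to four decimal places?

a_1 = (-3, 4, -2, -3); ‖a_1‖ = 6.1644, so q_1 = (-0.4867, 0.6489, -0.3244, -0.4867).
q_1·a_2 = (-0.4867)·1 + 0.6489·0 + (-0.3244)·(-4) + (-0.4867)·(-1) = 1.2978.
u_2 = a_2 − 1.2978·q_1 = (1.6316, -0.8421, -3.5789, -0.3684).
r_{22} = ‖u_2‖ = 4.0393.

r_{22} = 4.0393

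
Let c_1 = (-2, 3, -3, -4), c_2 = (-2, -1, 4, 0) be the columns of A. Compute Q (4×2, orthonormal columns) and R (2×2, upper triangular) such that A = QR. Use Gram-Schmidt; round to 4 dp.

Q = [[-0.3244, -0.6110], [0.4867, -0.0312], [-0.4867, 0.7419], [-0.6489, -0.2743]], R = [[6.1644, -1.7844], [0.0000, 4.2209]]

e_1 = c_1/‖c_1‖ = (-2, 3, -3, -4)/6.1644 = (-0.3244, 0.4867, -0.4867, -0.6489).
r_{12} = e_1·c_2 = -1.7844.
u_2 = c_2 + 1.7844·e_1 = (-2.5789, -0.1316, 3.1316, -1.1579).
‖u_2‖ = 4.2209, so e_2 = (-0.6110, -0.0312, 0.7419, -0.2743).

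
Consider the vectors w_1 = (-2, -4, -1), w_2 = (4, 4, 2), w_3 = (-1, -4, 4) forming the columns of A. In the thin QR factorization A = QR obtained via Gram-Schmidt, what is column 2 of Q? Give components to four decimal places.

e_2 = (0.7807, -0.4880, 0.3904)

e_1 = w_1/‖w_1‖ = (-2, -4, -1)/4.5826 = (-0.4364, -0.8729, -0.2182).
r_{12} = e_1·w_2 = -5.6737.
u_2 = w_2 + 5.6737·e_1 = (1.5238, -0.9524, 0.7619).
‖u_2‖ = 1.9518, so e_2 = (0.7807, -0.4880, 0.3904).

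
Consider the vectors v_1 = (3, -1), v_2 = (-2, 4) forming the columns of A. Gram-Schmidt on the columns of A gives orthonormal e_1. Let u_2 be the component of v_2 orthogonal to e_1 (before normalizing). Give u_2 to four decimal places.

u_2 = (1.0000, 3.0000)

v_1 = (3, -1); ‖v_1‖ = 3.1623, so e_1 = (0.9487, -0.3162).
e_1·v_2 = 0.9487·(-2) + (-0.3162)·4 = -3.1623.
u_2 = v_2 + 3.1623·e_1 = (1.0000, 3.0000).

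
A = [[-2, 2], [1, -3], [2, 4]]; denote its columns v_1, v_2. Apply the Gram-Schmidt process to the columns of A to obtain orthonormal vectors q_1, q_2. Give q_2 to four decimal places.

q_2 = (0.4134, -0.5788, 0.7029)

v_1 = (-2, 1, 2); ‖v_1‖ = 3.0000, so q_1 = (-0.6667, 0.3333, 0.6667).
q_1·v_2 = (-0.6667)·2 + 0.3333·(-3) + 0.6667·4 = 0.3333.
u_2 = v_2 − 0.3333·q_1 = (2.2222, -3.1111, 3.7778).
‖u_2‖ = 5.3748, so q_2 = (0.4134, -0.5788, 0.7029).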